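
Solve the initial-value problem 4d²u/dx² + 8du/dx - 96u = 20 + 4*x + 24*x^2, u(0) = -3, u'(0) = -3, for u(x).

Divide through by 4: u'' + 2u' - 24u = 5 + x + 6*x^2.
Characteristic equation r² + 2r - 24 = 0 factors as (r + 6)(r - 4) = 0, so r = -6, 4.
Hence u_h = C1*exp(-6*x) + C2*exp(4*x).
For the particular solution try u_p = A0 + A1*x + A2*x^2. Substituting and matching coefficients of each power of x gives A0 = -17/72, A1 = -1/12, A2 = -1/4, so u_p = -17/72 - x^2/4 - x/12.
General solution: u = -17/72 - x^2/4 - x/12 + C1*exp(-6*x) + C2*exp(4*x).
Apply the initial conditions: u(0) = -17/72 + C1 + C2 = -3 and u'(0) = -1/12 - 6*C1 + 4*C2 = -3. Solving gives C1 = -293/360, C2 = -39/20.

u = -17/72 - 293*exp(-6*x)/360 - 39*exp(4*x)/20 - x**2/4 - x/12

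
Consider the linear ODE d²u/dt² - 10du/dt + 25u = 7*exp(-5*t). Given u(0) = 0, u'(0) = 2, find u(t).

Characteristic equation r² - 10r + 25 = 0 has discriminant (-10)² - 4·(25) = 0, so r = 5 is a repeated root.
Hence u_h = (C1 + C2*t)*exp(5*t).
Try u_p = A*exp(-5*t). Substituting into the equation and dividing by exp(-5*t) gives A = 7/100, so u_p = 7*exp(-5*t)/100.
General solution: u = 7*exp(-5*t)/100 + C1*exp(5*t) + C2*t*exp(5*t).
Apply the initial conditions: u(0) = 7/100 + C1 = 0 and u'(0) = -7/20 + C2 + 5*C1 = 2. Solving gives C1 = -7/100, C2 = 27/10.

u = -7*exp(5*t)/100 + 7*exp(-5*t)/100 + 27*t*exp(5*t)/10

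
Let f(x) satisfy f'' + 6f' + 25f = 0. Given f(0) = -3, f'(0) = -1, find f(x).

Characteristic equation r² + 6r + 25 = 0 has discriminant (6)² - 4·(25) = -64 < 0, so r = -3 ± 4i.
Hence f_h = C1*cos(4*x)*exp(-3*x) + C2*exp(-3*x)*sin(4*x).
Apply the initial conditions: f(0) = C1 = -3 and f'(0) = -3*C1 + 4*C2 = -1. Solving gives C1 = -3, C2 = -5/2.

f = -3*cos(4*x)*exp(-3*x) - 5*exp(-3*x)*sin(4*x)/2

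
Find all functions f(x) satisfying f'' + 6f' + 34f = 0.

f = C1*cos(5*x)*exp(-3*x) + C2*exp(-3*x)*sin(5*x)

Characteristic equation r² + 6r + 34 = 0 has discriminant (6)² - 4·(34) = -100 < 0, so r = -3 ± 5i.
Hence f_h = C1*cos(5*x)*exp(-3*x) + C2*exp(-3*x)*sin(5*x).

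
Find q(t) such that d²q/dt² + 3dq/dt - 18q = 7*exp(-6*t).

Characteristic equation r² + 3r - 18 = 0 factors as (r - 3)(r + 6) = 0, so r = 3, -6.
Hence q_h = C1*exp(3*t) + C2*exp(-6*t).
Since exp(-6*t) solves the homogeneous equation (r = -6 is a root of multiplicity 1), multiply the trial by t. Try q_p = A*t*exp(-6*t). Substituting into the equation and dividing by exp(-6*t) gives A = -7/9, so q_p = -7*t*exp(-6*t)/9.

q = C1*exp(3*t) + C2*exp(-6*t) - 7*t*exp(-6*t)/9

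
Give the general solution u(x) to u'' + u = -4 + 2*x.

Characteristic equation r² + 1 = 0 has discriminant (0)² - 4·(1) = -4 < 0, so r = ± i.
Hence u_h = C1*cos(x) + C2*sin(x).
For the particular solution try u_p = A0 + A1*x. Substituting and matching coefficients of each power of x gives A0 = -4, A1 = 2, so u_p = -4 + 2*x.

u = -4 + 2*x + C1*cos(x) + C2*sin(x)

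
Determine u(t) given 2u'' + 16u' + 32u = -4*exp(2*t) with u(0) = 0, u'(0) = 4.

u = -exp(2*t)/18 + exp(-4*t)/18 + 13*t*exp(-4*t)/3

Divide through by 2: u'' + 8u' + 16u = -2*exp(2*t).
Characteristic equation r² + 8r + 16 = 0 has discriminant (8)² - 4·(16) = 0, so r = -4 is a repeated root.
Hence u_h = (C1 + C2*t)*exp(-4*t).
Try u_p = A*exp(2*t). Substituting into the equation and dividing by exp(2*t) gives A = -1/18, so u_p = -exp(2*t)/18.
General solution: u = -exp(2*t)/18 + C1*exp(-4*t) + C2*t*exp(-4*t).
Apply the initial conditions: u(0) = -1/18 + C1 = 0 and u'(0) = -1/9 + C2 - 4*C1 = 4. Solving gives C1 = 1/18, C2 = 13/3.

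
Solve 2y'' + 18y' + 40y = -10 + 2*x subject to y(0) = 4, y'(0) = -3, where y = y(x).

Divide through by 2: y'' + 9y' + 20y = -5 + x.
Characteristic equation r² + 9r + 20 = 0 factors as (r + 4)(r + 5) = 0, so r = -4, -5.
Hence y_h = C1*exp(-4*x) + C2*exp(-5*x).
For the particular solution try y_p = A0 + A1*x. Substituting and matching coefficients of each power of x gives A0 = -109/400, A1 = 1/20, so y_p = -109/400 + x/20.
General solution: y = -109/400 + x/20 + C1*exp(-4*x) + C2*exp(-5*x).
Apply the initial conditions: y(0) = -109/400 + C1 + C2 = 4 and y'(0) = 1/20 - 5*C2 - 4*C1 = -3. Solving gives C1 = 293/16, C2 = -351/25.

y = -109/400 - 351*exp(-5*x)/25 + x/20 + 293*exp(-4*x)/16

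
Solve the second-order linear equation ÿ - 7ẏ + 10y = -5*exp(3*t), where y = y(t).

y = 5*exp(3*t)/2 + C1*exp(5*t) + C2*exp(2*t)

Characteristic equation r² - 7r + 10 = 0 factors as (r - 5)(r - 2) = 0, so r = 5, 2.
Hence y_h = C1*exp(5*t) + C2*exp(2*t).
Try y_p = A*exp(3*t). Substituting into the equation and dividing by exp(3*t) gives A = 5/2, so y_p = 5*exp(3*t)/2.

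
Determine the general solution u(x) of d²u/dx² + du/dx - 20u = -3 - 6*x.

Characteristic equation r² + r - 20 = 0 factors as (r - 4)(r + 5) = 0, so r = 4, -5.
Hence u_h = C1*exp(4*x) + C2*exp(-5*x).
For the particular solution try u_p = A0 + A1*x. Substituting and matching coefficients of each power of x gives A0 = 33/200, A1 = 3/10, so u_p = 33/200 + 3*x/10.

u = 33/200 + 3*x/10 + C1*exp(4*x) + C2*exp(-5*x)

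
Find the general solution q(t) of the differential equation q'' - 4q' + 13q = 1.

Characteristic equation r² - 4r + 13 = 0 has discriminant (-4)² - 4·(13) = -36 < 0, so r = 2 ± 3i.
Hence q_h = C1*cos(3*t)*exp(2*t) + C2*exp(2*t)*sin(3*t).
For the particular solution try q_p = A0. Substituting and matching coefficients of each power of t gives A0 = 1/13, so q_p = 1/13.

q = 1/13 + C1*cos(3*t)*exp(2*t) + C2*exp(2*t)*sin(3*t)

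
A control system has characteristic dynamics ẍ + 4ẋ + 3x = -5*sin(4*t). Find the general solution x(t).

Characteristic equation r² + 4r + 3 = 0 factors as (r + 3)(r + 1) = 0, so r = -3, -1.
Hence x_h = C1*exp(-3*t) + C2*exp(-t).
Try x_p = A*cos(4*t) + B*sin(4*t). Substituting and equating the coefficients of cos(4t) and sin(4t) gives A = 16/85, B = 13/85, so x_p = 13*sin(4*t)/85 + 16*cos(4*t)/85.

x = 13*sin(4*t)/85 + 16*cos(4*t)/85 + C1*exp(-3*t) + C2*exp(-t)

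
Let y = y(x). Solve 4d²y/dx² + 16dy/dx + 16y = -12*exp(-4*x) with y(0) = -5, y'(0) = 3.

y = -17*exp(-2*x)/4 - 3*exp(-4*x)/4 - 17*x*exp(-2*x)/2

Divide through by 4: y'' + 4y' + 4y = -3*exp(-4*x).
Characteristic equation r² + 4r + 4 = 0 has discriminant (4)² - 4·(4) = 0, so r = -2 is a repeated root.
Hence y_h = (C1 + C2*x)*exp(-2*x).
Try y_p = A*exp(-4*x). Substituting into the equation and dividing by exp(-4*x) gives A = -3/4, so y_p = -3*exp(-4*x)/4.
General solution: y = -3*exp(-4*x)/4 + C1*exp(-2*x) + C2*x*exp(-2*x).
Apply the initial conditions: y(0) = -3/4 + C1 = -5 and y'(0) = 3 + C2 - 2*C1 = 3. Solving gives C1 = -17/4, C2 = -17/2.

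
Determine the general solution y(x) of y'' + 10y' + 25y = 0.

y = C1*exp(-5*x) + C2*x*exp(-5*x)

Characteristic equation r² + 10r + 25 = 0 has discriminant (10)² - 4·(25) = 0, so r = -5 is a repeated root.
Hence y_h = (C1 + C2*x)*exp(-5*x).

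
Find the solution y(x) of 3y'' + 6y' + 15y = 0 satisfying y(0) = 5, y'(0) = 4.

Divide through by 3: y'' + 2y' + 5y = 0.
Characteristic equation r² + 2r + 5 = 0 has discriminant (2)² - 4·(5) = -16 < 0, so r = -1 ± 2i.
Hence y_h = C1*cos(2*x)*exp(-x) + C2*exp(-x)*sin(2*x).
Apply the initial conditions: y(0) = C1 = 5 and y'(0) = -C1 + 2*C2 = 4. Solving gives C1 = 5, C2 = 9/2.

y = 5*cos(2*x)*exp(-x) + 9*exp(-x)*sin(2*x)/2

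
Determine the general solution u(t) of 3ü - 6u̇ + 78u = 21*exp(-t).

u = 7*exp(-t)/29 + C1*cos(5*t)*exp(t) + C2*exp(t)*sin(5*t)

Divide through by 3: u'' - 2u' + 26u = 7*exp(-t).
Characteristic equation r² - 2r + 26 = 0 has discriminant (-2)² - 4·(26) = -100 < 0, so r = 1 ± 5i.
Hence u_h = C1*cos(5*t)*exp(t) + C2*exp(t)*sin(5*t).
Try u_p = A*exp(-t). Substituting into the equation and dividing by exp(-t) gives A = 7/29, so u_p = 7*exp(-t)/29.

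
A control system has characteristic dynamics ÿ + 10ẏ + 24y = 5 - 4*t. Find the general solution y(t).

Characteristic equation r² + 10r + 24 = 0 factors as (r + 4)(r + 6) = 0, so r = -4, -6.
Hence y_h = C1*exp(-4*t) + C2*exp(-6*t).
For the particular solution try y_p = A0 + A1*t. Substituting and matching coefficients of each power of t gives A0 = 5/18, A1 = -1/6, so y_p = 5/18 - t/6.

y = 5/18 - t/6 + C1*exp(-4*t) + C2*exp(-6*t)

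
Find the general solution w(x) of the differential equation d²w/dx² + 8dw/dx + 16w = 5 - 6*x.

Characteristic equation r² + 8r + 16 = 0 has discriminant (8)² - 4·(16) = 0, so r = -4 is a repeated root.
Hence w_h = (C1 + C2*x)*exp(-4*x).
For the particular solution try w_p = A0 + A1*x. Substituting and matching coefficients of each power of x gives A0 = 1/2, A1 = -3/8, so w_p = 1/2 - 3*x/8.

w = 1/2 - 3*x/8 + C1*exp(-4*x) + C2*x*exp(-4*x)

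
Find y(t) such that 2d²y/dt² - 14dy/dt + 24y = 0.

y = C1*exp(4*t) + C2*exp(3*t)

Divide through by 2: y'' - 7y' + 12y = 0.
Characteristic equation r² - 7r + 12 = 0 factors as (r - 4)(r - 3) = 0, so r = 4, 3.
Hence y_h = C1*exp(4*t) + C2*exp(3*t).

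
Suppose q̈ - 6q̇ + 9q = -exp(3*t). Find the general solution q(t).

q = C1*exp(3*t) - t**2*exp(3*t)/2 + C2*t*exp(3*t)

Characteristic equation r² - 6r + 9 = 0 has discriminant (-6)² - 4·(9) = 0, so r = 3 is a repeated root.
Hence q_h = (C1 + C2*t)*exp(3*t).
Since exp(3*t) solves the homogeneous equation (r = 3 is a root of multiplicity 2), multiply the trial by t^2. Try q_p = A*t^2*exp(3*t). Substituting into the equation and dividing by exp(3*t) gives A = -1/2, so q_p = -t^2*exp(3*t)/2.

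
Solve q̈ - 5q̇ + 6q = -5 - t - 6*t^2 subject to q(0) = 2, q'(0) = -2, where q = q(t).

Characteristic equation r² - 5r + 6 = 0 factors as (r - 2)(r - 3) = 0, so r = 2, 3.
Hence q_h = C1*exp(2*t) + C2*exp(3*t).
For the particular solution try q_p = A0 + A1*t + A2*t^2. Substituting and matching coefficients of each power of t gives A0 = -73/36, A1 = -11/6, A2 = -1, so q_p = -73/36 - t^2 - 11*t/6.
General solution: q = -73/36 - t^2 - 11*t/6 + C1*exp(2*t) + C2*exp(3*t).
Apply the initial conditions: q(0) = -73/36 + C1 + C2 = 2 and q'(0) = -11/6 + 2*C1 + 3*C2 = -2. Solving gives C1 = 49/4, C2 = -74/9.

q = -73/36 - t**2 - 74*exp(3*t)/9 - 11*t/6 + 49*exp(2*t)/4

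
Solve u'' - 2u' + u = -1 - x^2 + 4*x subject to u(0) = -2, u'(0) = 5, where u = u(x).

u = 1 - x**2 - 3*exp(x) + 8*x*exp(x)

Characteristic equation r² - 2r + 1 = 0 has discriminant (-2)² - 4·(1) = 0, so r = 1 is a repeated root.
Hence u_h = (C1 + C2*x)*exp(x).
For the particular solution try u_p = A0 + A1*x + A2*x^2. Substituting and matching coefficients of each power of x gives A0 = 1, A1 = 0, A2 = -1, so u_p = 1 - x^2.
General solution: u = 1 - x^2 + C1*exp(x) + C2*x*exp(x).
Apply the initial conditions: u(0) = 1 + C1 = -2 and u'(0) = C1 + C2 = 5. Solving gives C1 = -3, C2 = 8.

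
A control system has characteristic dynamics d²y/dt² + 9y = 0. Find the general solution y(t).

Characteristic equation r² + 9 = 0 has discriminant (0)² - 4·(9) = -36 < 0, so r = ± 3i.
Hence y_h = C1*cos(3*t) + C2*sin(3*t).

y = C1*cos(3*t) + C2*sin(3*t)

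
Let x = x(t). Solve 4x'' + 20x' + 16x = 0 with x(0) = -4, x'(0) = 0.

x = -16*exp(-t)/3 + 4*exp(-4*t)/3

Divide through by 4: x'' + 5x' + 4x = 0.
Characteristic equation r² + 5r + 4 = 0 factors as (r + 4)(r + 1) = 0, so r = -4, -1.
Hence x_h = C1*exp(-4*t) + C2*exp(-t).
Apply the initial conditions: x(0) = C1 + C2 = -4 and x'(0) = -C2 - 4*C1 = 0. Solving gives C1 = 4/3, C2 = -16/3.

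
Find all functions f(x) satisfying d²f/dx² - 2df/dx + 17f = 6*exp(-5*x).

f = 3*exp(-5*x)/26 + C1*cos(4*x)*exp(x) + C2*exp(x)*sin(4*x)

Characteristic equation r² - 2r + 17 = 0 has discriminant (-2)² - 4·(17) = -64 < 0, so r = 1 ± 4i.
Hence f_h = C1*cos(4*x)*exp(x) + C2*exp(x)*sin(4*x).
Try f_p = A*exp(-5*x). Substituting into the equation and dividing by exp(-5*x) gives A = 3/26, so f_p = 3*exp(-5*x)/26.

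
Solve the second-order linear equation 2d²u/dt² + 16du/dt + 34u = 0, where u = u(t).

u = C1*cos(t)*exp(-4*t) + C2*exp(-4*t)*sin(t)

Divide through by 2: u'' + 8u' + 17u = 0.
Characteristic equation r² + 8r + 17 = 0 has discriminant (8)² - 4·(17) = -4 < 0, so r = -4 ± i.
Hence u_h = C1*cos(t)*exp(-4*t) + C2*exp(-4*t)*sin(t).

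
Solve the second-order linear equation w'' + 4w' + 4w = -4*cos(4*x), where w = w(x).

w = -4*sin(4*x)/25 + 3*cos(4*x)/25 + C1*exp(-2*x) + C2*x*exp(-2*x)

Characteristic equation r² + 4r + 4 = 0 has discriminant (4)² - 4·(4) = 0, so r = -2 is a repeated root.
Hence w_h = (C1 + C2*x)*exp(-2*x).
Try w_p = A*cos(4*x) + B*sin(4*x). Substituting and equating the coefficients of cos(4x) and sin(4x) gives A = 3/25, B = -4/25, so w_p = -4*sin(4*x)/25 + 3*cos(4*x)/25.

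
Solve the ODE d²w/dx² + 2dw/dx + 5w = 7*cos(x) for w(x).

Characteristic equation r² + 2r + 5 = 0 has discriminant (2)² - 4·(5) = -16 < 0, so r = -1 ± 2i.
Hence w_h = C1*cos(2*x)*exp(-x) + C2*exp(-x)*sin(2*x).
Try w_p = A*cos(x) + B*sin(x). Substituting and equating the coefficients of cos(x) and sin(x) gives A = 7/5, B = 7/10, so w_p = 7*cos(x)/5 + 7*sin(x)/10.

w = 7*cos(x)/5 + 7*sin(x)/10 + C1*cos(2*x)*exp(-x) + C2*exp(-x)*sin(2*x)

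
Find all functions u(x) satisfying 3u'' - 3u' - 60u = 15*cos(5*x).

Divide through by 3: u'' - u' - 20u = 5*cos(5*x).
Characteristic equation r² - r - 20 = 0 factors as (r - 5)(r + 4) = 0, so r = 5, -4.
Hence u_h = C1*exp(5*x) + C2*exp(-4*x).
Try u_p = A*cos(5*x) + B*sin(5*x). Substituting and equating the coefficients of cos(5x) and sin(5x) gives A = -9/82, B = -1/82, so u_p = -9*cos(5*x)/82 - sin(5*x)/82.

u = -9*cos(5*x)/82 - sin(5*x)/82 + C1*exp(5*x) + C2*exp(-4*x)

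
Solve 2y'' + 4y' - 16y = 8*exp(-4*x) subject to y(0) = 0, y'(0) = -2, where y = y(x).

Divide through by 2: y'' + 2y' - 8y = 4*exp(-4*x).
Characteristic equation r² + 2r - 8 = 0 factors as (r - 2)(r + 4) = 0, so r = 2, -4.
Hence y_h = C1*exp(2*x) + C2*exp(-4*x).
Since exp(-4*x) solves the homogeneous equation (r = -4 is a root of multiplicity 1), multiply the trial by x. Try y_p = A*x*exp(-4*x). Substituting into the equation and dividing by exp(-4*x) gives A = -2/3, so y_p = -2*x*exp(-4*x)/3.
General solution: y = C1*exp(2*x) + C2*exp(-4*x) - 2*x*exp(-4*x)/3.
Apply the initial conditions: y(0) = C1 + C2 = 0 and y'(0) = -2/3 - 4*C2 + 2*C1 = -2. Solving gives C1 = -2/9, C2 = 2/9.

y = -2*exp(2*x)/9 + 2*exp(-4*x)/9 - 2*x*exp(-4*x)/3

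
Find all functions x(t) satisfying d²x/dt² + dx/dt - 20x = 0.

x = C1*exp(4*t) + C2*exp(-5*t)

Characteristic equation r² + r - 20 = 0 factors as (r - 4)(r + 5) = 0, so r = 4, -5.
Hence x_h = C1*exp(4*t) + C2*exp(-5*t).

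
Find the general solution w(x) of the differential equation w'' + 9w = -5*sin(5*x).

w = 5*sin(5*x)/16 + C1*cos(3*x) + C2*sin(3*x)

Characteristic equation r² + 9 = 0 has discriminant (0)² - 4·(9) = -36 < 0, so r = ± 3i.
Hence w_h = C1*cos(3*x) + C2*sin(3*x).
Try w_p = A*cos(5*x) + B*sin(5*x). Substituting and equating the coefficients of cos(5x) and sin(5x) gives A = 0, B = 5/16, so w_p = 5*sin(5*x)/16.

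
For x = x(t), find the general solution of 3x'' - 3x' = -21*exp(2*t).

x = C2 - 7*exp(2*t)/2 + C1*exp(t)

Divide through by 3: x'' - x' = -7*exp(2*t).
Characteristic equation r² - r = 0 factors as (r - 1)r = 0, so r = 1, 0.
Hence x_h = C1*exp(t) + C2.
Try x_p = A*exp(2*t). Substituting into the equation and dividing by exp(2*t) gives A = -7/2, so x_p = -7*exp(2*t)/2.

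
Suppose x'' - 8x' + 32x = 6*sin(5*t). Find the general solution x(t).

Characteristic equation r² - 8r + 32 = 0 has discriminant (-8)² - 4·(32) = -64 < 0, so r = 4 ± 4i.
Hence x_h = C1*cos(4*t)*exp(4*t) + C2*exp(4*t)*sin(4*t).
Try x_p = A*cos(5*t) + B*sin(5*t). Substituting and equating the coefficients of cos(5t) and sin(5t) gives A = 240/1649, B = 42/1649, so x_p = 42*sin(5*t)/1649 + 240*cos(5*t)/1649.

x = 42*sin(5*t)/1649 + 240*cos(5*t)/1649 + C1*cos(4*t)*exp(4*t) + C2*exp(4*t)*sin(4*t)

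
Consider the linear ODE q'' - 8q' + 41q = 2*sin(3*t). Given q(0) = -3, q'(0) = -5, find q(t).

q = sin(3*t)/25 + 3*cos(3*t)/100 - 303*cos(5*t)*exp(4*t)/100 + 7*exp(4*t)*sin(5*t)/5

Characteristic equation r² - 8r + 41 = 0 has discriminant (-8)² - 4·(41) = -100 < 0, so r = 4 ± 5i.
Hence q_h = C1*cos(5*t)*exp(4*t) + C2*exp(4*t)*sin(5*t).
Try q_p = A*cos(3*t) + B*sin(3*t). Substituting and equating the coefficients of cos(3t) and sin(3t) gives A = 3/100, B = 1/25, so q_p = sin(3*t)/25 + 3*cos(3*t)/100.
General solution: q = sin(3*t)/25 + 3*cos(3*t)/100 + C1*cos(5*t)*exp(4*t) + C2*exp(4*t)*sin(5*t).
Apply the initial conditions: q(0) = 3/100 + C1 = -3 and q'(0) = 3/25 + 4*C1 + 5*C2 = -5. Solving gives C1 = -303/100, C2 = 7/5.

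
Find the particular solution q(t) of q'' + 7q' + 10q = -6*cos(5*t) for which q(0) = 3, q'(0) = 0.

q = -21*sin(5*t)/145 - 11*exp(-5*t)/5 + 9*cos(5*t)/145 + 149*exp(-2*t)/29

Characteristic equation r² + 7r + 10 = 0 factors as (r + 5)(r + 2) = 0, so r = -5, -2.
Hence q_h = C1*exp(-5*t) + C2*exp(-2*t).
Try q_p = A*cos(5*t) + B*sin(5*t). Substituting and equating the coefficients of cos(5t) and sin(5t) gives A = 9/145, B = -21/145, so q_p = -21*sin(5*t)/145 + 9*cos(5*t)/145.
General solution: q = -21*sin(5*t)/145 + 9*cos(5*t)/145 + C1*exp(-5*t) + C2*exp(-2*t).
Apply the initial conditions: q(0) = 9/145 + C1 + C2 = 3 and q'(0) = -21/29 - 5*C1 - 2*C2 = 0. Solving gives C1 = -11/5, C2 = 149/29.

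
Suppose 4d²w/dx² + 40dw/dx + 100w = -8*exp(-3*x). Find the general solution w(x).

Divide through by 4: w'' + 10w' + 25w = -2*exp(-3*x).
Characteristic equation r² + 10r + 25 = 0 has discriminant (10)² - 4·(25) = 0, so r = -5 is a repeated root.
Hence w_h = (C1 + C2*x)*exp(-5*x).
Try w_p = A*exp(-3*x). Substituting into the equation and dividing by exp(-3*x) gives A = -1/2, so w_p = -exp(-3*x)/2.

w = -exp(-3*x)/2 + C1*exp(-5*x) + C2*x*exp(-5*x)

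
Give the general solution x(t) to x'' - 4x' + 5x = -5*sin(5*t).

x = -cos(5*t)/8 + sin(5*t)/8 + C1*cos(t)*exp(2*t) + C2*exp(2*t)*sin(t)

Characteristic equation r² - 4r + 5 = 0 has discriminant (-4)² - 4·(5) = -4 < 0, so r = 2 ± i.
Hence x_h = C1*cos(t)*exp(2*t) + C2*exp(2*t)*sin(t).
Try x_p = A*cos(5*t) + B*sin(5*t). Substituting and equating the coefficients of cos(5t) and sin(5t) gives A = -1/8, B = 1/8, so x_p = -cos(5*t)/8 + sin(5*t)/8.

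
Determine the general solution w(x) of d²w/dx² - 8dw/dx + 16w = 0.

Characteristic equation r² - 8r + 16 = 0 has discriminant (-8)² - 4·(16) = 0, so r = 4 is a repeated root.
Hence w_h = (C1 + C2*x)*exp(4*x).

w = C1*exp(4*x) + C2*x*exp(4*x)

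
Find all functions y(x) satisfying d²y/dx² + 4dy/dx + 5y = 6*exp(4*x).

Characteristic equation r² + 4r + 5 = 0 has discriminant (4)² - 4·(5) = -4 < 0, so r = -2 ± i.
Hence y_h = C1*cos(x)*exp(-2*x) + C2*exp(-2*x)*sin(x).
Try y_p = A*exp(4*x). Substituting into the equation and dividing by exp(4*x) gives A = 6/37, so y_p = 6*exp(4*x)/37.

y = 6*exp(4*x)/37 + C1*cos(x)*exp(-2*x) + C2*exp(-2*x)*sin(x)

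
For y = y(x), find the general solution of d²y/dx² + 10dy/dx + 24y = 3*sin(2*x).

y = -3*cos(2*x)/40 + 3*sin(2*x)/40 + C1*exp(-6*x) + C2*exp(-4*x)

Characteristic equation r² + 10r + 24 = 0 factors as (r + 6)(r + 4) = 0, so r = -6, -4.
Hence y_h = C1*exp(-6*x) + C2*exp(-4*x).
Try y_p = A*cos(2*x) + B*sin(2*x). Substituting and equating the coefficients of cos(2x) and sin(2x) gives A = -3/40, B = 3/40, so y_p = -3*cos(2*x)/40 + 3*sin(2*x)/40.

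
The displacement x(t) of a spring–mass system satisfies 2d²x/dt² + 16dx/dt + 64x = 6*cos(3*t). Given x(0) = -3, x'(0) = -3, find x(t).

x = 69*cos(3*t)/1105 + 72*sin(3*t)/1105 - 17067*exp(-4*t)*sin(4*t)/4420 - 3384*cos(4*t)*exp(-4*t)/1105

Divide through by 2: x'' + 8x' + 32x = 3*cos(3*t).
Characteristic equation r² + 8r + 32 = 0 has discriminant (8)² - 4·(32) = -64 < 0, so r = -4 ± 4i.
Hence x_h = C1*cos(4*t)*exp(-4*t) + C2*exp(-4*t)*sin(4*t).
Try x_p = A*cos(3*t) + B*sin(3*t). Substituting and equating the coefficients of cos(3t) and sin(3t) gives A = 69/1105, B = 72/1105, so x_p = 69*cos(3*t)/1105 + 72*sin(3*t)/1105.
General solution: x = 69*cos(3*t)/1105 + 72*sin(3*t)/1105 + C1*cos(4*t)*exp(-4*t) + C2*exp(-4*t)*sin(4*t).
Apply the initial conditions: x(0) = 69/1105 + C1 = -3 and x'(0) = 216/1105 - 4*C1 + 4*C2 = -3. Solving gives C1 = -3384/1105, C2 = -17067/4420.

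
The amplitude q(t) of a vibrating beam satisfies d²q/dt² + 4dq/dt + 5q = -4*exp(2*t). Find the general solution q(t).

q = -4*exp(2*t)/17 + C1*cos(t)*exp(-2*t) + C2*exp(-2*t)*sin(t)

Characteristic equation r² + 4r + 5 = 0 has discriminant (4)² - 4·(5) = -4 < 0, so r = -2 ± i.
Hence q_h = C1*cos(t)*exp(-2*t) + C2*exp(-2*t)*sin(t).
Try q_p = A*exp(2*t). Substituting into the equation and dividing by exp(2*t) gives A = -4/17, so q_p = -4*exp(2*t)/17.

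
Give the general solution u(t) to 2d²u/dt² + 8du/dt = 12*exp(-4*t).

Divide through by 2: u'' + 4u' = 6*exp(-4*t).
Characteristic equation r² + 4r = 0 factors as (r + 4)r = 0, so r = -4, 0.
Hence u_h = C1*exp(-4*t) + C2.
Since exp(-4*t) solves the homogeneous equation (r = -4 is a root of multiplicity 1), multiply the trial by t. Try u_p = A*t*exp(-4*t). Substituting into the equation and dividing by exp(-4*t) gives A = -3/2, so u_p = -3*t*exp(-4*t)/2.

u = C2 + C1*exp(-4*t) - 3*t*exp(-4*t)/2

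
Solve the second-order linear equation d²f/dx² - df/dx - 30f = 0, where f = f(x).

Characteristic equation r² - r - 30 = 0 factors as (r + 5)(r - 6) = 0, so r = -5, 6.
Hence f_h = C1*exp(-5*x) + C2*exp(6*x).

f = C1*exp(-5*x) + C2*exp(6*x)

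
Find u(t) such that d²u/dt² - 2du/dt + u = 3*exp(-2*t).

Characteristic equation r² - 2r + 1 = 0 has discriminant (-2)² - 4·(1) = 0, so r = 1 is a repeated root.
Hence u_h = (C1 + C2*t)*exp(t).
Try u_p = A*exp(-2*t). Substituting into the equation and dividing by exp(-2*t) gives A = 1/3, so u_p = exp(-2*t)/3.

u = exp(-2*t)/3 + C1*exp(t) + C2*t*exp(t)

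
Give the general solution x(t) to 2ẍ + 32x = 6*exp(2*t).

x = 3*exp(2*t)/20 + C1*cos(4*t) + C2*sin(4*t)

Divide through by 2: x'' + 16x = 3*exp(2*t).
Characteristic equation r² + 16 = 0 has discriminant (0)² - 4·(16) = -64 < 0, so r = ± 4i.
Hence x_h = C1*cos(4*t) + C2*sin(4*t).
Try x_p = A*exp(2*t). Substituting into the equation and dividing by exp(2*t) gives A = 3/20, so x_p = 3*exp(2*t)/20.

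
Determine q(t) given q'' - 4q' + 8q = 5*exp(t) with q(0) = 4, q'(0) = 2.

q = 3*cos(2*t)*exp(2*t) - 5*exp(2*t)*sin(2*t)/2 + exp(t)

Characteristic equation r² - 4r + 8 = 0 has discriminant (-4)² - 4·(8) = -16 < 0, so r = 2 ± 2i.
Hence q_h = C1*cos(2*t)*exp(2*t) + C2*exp(2*t)*sin(2*t).
Try q_p = A*exp(t). Substituting into the equation and dividing by exp(t) gives A = 1, so q_p = exp(t).
General solution: q = C1*cos(2*t)*exp(2*t) + C2*exp(2*t)*sin(2*t) + exp(t).
Apply the initial conditions: q(0) = 1 + C1 = 4 and q'(0) = 1 + 2*C1 + 2*C2 = 2. Solving gives C1 = 3, C2 = -5/2.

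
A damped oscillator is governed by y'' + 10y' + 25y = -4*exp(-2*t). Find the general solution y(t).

y = -4*exp(-2*t)/9 + C1*exp(-5*t) + C2*t*exp(-5*t)

Characteristic equation r² + 10r + 25 = 0 has discriminant (10)² - 4·(25) = 0, so r = -5 is a repeated root.
Hence y_h = (C1 + C2*t)*exp(-5*t).
Try y_p = A*exp(-2*t). Substituting into the equation and dividing by exp(-2*t) gives A = -4/9, so y_p = -4*exp(-2*t)/9.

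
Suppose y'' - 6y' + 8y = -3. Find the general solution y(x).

y = -3/8 + C1*exp(2*x) + C2*exp(4*x)

Characteristic equation r² - 6r + 8 = 0 factors as (r - 2)(r - 4) = 0, so r = 2, 4.
Hence y_h = C1*exp(2*x) + C2*exp(4*x).
For the particular solution try y_p = A0. Substituting and matching coefficients of each power of x gives A0 = -3/8, so y_p = -3/8.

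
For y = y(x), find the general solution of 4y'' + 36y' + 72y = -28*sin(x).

Divide through by 4: y'' + 9y' + 18y = -7*sin(x).
Characteristic equation r² + 9r + 18 = 0 factors as (r + 6)(r + 3) = 0, so r = -6, -3.
Hence y_h = C1*exp(-6*x) + C2*exp(-3*x).
Try y_p = A*cos(x) + B*sin(x). Substituting and equating the coefficients of cos(x) and sin(x) gives A = 63/370, B = -119/370, so y_p = -119*sin(x)/370 + 63*cos(x)/370.

y = -119*sin(x)/370 + 63*cos(x)/370 + C1*exp(-6*x) + C2*exp(-3*x)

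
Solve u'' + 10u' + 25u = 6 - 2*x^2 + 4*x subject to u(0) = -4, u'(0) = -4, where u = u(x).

u = 98/625 - 2598*exp(-5*x)/625 - 2*x**2/25 + 28*x/125 - 3126*x*exp(-5*x)/125

Characteristic equation r² + 10r + 25 = 0 has discriminant (10)² - 4·(25) = 0, so r = -5 is a repeated root.
Hence u_h = (C1 + C2*x)*exp(-5*x).
For the particular solution try u_p = A0 + A1*x + A2*x^2. Substituting and matching coefficients of each power of x gives A0 = 98/625, A1 = 28/125, A2 = -2/25, so u_p = 98/625 - 2*x^2/25 + 28*x/125.
General solution: u = 98/625 - 2*x^2/25 + 28*x/125 + C1*exp(-5*x) + C2*x*exp(-5*x).
Apply the initial conditions: u(0) = 98/625 + C1 = -4 and u'(0) = 28/125 + C2 - 5*C1 = -4. Solving gives C1 = -2598/625, C2 = -3126/125.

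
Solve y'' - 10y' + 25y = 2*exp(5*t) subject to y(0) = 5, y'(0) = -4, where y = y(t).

Characteristic equation r² - 10r + 25 = 0 has discriminant (-10)² - 4·(25) = 0, so r = 5 is a repeated root.
Hence y_h = (C1 + C2*t)*exp(5*t).
Since exp(5*t) solves the homogeneous equation (r = 5 is a root of multiplicity 2), multiply the trial by t^2. Try y_p = A*t^2*exp(5*t). Substituting into the equation and dividing by exp(5*t) gives A = 1, so y_p = t^2*exp(5*t).
General solution: y = C1*exp(5*t) + t^2*exp(5*t) + C2*t*exp(5*t).
Apply the initial conditions: y(0) = C1 = 5 and y'(0) = C2 + 5*C1 = -4. Solving gives C1 = 5, C2 = -29.

y = 5*exp(5*t) + t**2*exp(5*t) - 29*t*exp(5*t)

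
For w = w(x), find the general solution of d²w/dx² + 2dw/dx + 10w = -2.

Characteristic equation r² + 2r + 10 = 0 has discriminant (2)² - 4·(10) = -36 < 0, so r = -1 ± 3i.
Hence w_h = C1*cos(3*x)*exp(-x) + C2*exp(-x)*sin(3*x).
For the particular solution try w_p = A0. Substituting and matching coefficients of each power of x gives A0 = -1/5, so w_p = -1/5.

w = -1/5 + C1*cos(3*x)*exp(-x) + C2*exp(-x)*sin(3*x)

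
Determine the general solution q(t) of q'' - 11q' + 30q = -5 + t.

q = -139/900 + t/30 + C1*exp(5*t) + C2*exp(6*t)

Characteristic equation r² - 11r + 30 = 0 factors as (r - 5)(r - 6) = 0, so r = 5, 6.
Hence q_h = C1*exp(5*t) + C2*exp(6*t).
For the particular solution try q_p = A0 + A1*t. Substituting and matching coefficients of each power of t gives A0 = -139/900, A1 = 1/30, so q_p = -139/900 + t/30.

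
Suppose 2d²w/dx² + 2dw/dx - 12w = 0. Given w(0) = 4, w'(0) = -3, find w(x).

w = 9*exp(2*x)/5 + 11*exp(-3*x)/5

Divide through by 2: w'' + w' - 6w = 0.
Characteristic equation r² + r - 6 = 0 factors as (r + 3)(r - 2) = 0, so r = -3, 2.
Hence w_h = C1*exp(-3*x) + C2*exp(2*x).
Apply the initial conditions: w(0) = C1 + C2 = 4 and w'(0) = -3*C1 + 2*C2 = -3. Solving gives C1 = 11/5, C2 = 9/5.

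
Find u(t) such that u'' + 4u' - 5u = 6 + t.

Characteristic equation r² + 4r - 5 = 0 factors as (r - 1)(r + 5) = 0, so r = 1, -5.
Hence u_h = C1*exp(t) + C2*exp(-5*t).
For the particular solution try u_p = A0 + A1*t. Substituting and matching coefficients of each power of t gives A0 = -34/25, A1 = -1/5, so u_p = -34/25 - t/5.

u = -34/25 - t/5 + C1*exp(t) + C2*exp(-5*t)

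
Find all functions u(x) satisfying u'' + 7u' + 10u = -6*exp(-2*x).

u = C1*exp(-5*x) + C2*exp(-2*x) - 2*x*exp(-2*x)

Characteristic equation r² + 7r + 10 = 0 factors as (r + 5)(r + 2) = 0, so r = -5, -2.
Hence u_h = C1*exp(-5*x) + C2*exp(-2*x).
Since exp(-2*x) solves the homogeneous equation (r = -2 is a root of multiplicity 1), multiply the trial by x. Try u_p = A*x*exp(-2*x). Substituting into the equation and dividing by exp(-2*x) gives A = -2, so u_p = -2*x*exp(-2*x).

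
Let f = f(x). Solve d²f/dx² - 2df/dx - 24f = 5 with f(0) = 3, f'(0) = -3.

f = -5/24 + 59*exp(6*x)/60 + 89*exp(-4*x)/40

Characteristic equation r² - 2r - 24 = 0 factors as (r + 4)(r - 6) = 0, so r = -4, 6.
Hence f_h = C1*exp(-4*x) + C2*exp(6*x).
For the particular solution try f_p = A0. Substituting and matching coefficients of each power of x gives A0 = -5/24, so f_p = -5/24.
General solution: f = -5/24 + C1*exp(-4*x) + C2*exp(6*x).
Apply the initial conditions: f(0) = -5/24 + C1 + C2 = 3 and f'(0) = -4*C1 + 6*C2 = -3. Solving gives C1 = 89/40, C2 = 59/60.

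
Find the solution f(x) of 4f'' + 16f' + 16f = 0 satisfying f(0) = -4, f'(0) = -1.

Divide through by 4: f'' + 4f' + 4f = 0.
Characteristic equation r² + 4r + 4 = 0 has discriminant (4)² - 4·(4) = 0, so r = -2 is a repeated root.
Hence f_h = (C1 + C2*x)*exp(-2*x).
Apply the initial conditions: f(0) = C1 = -4 and f'(0) = C2 - 2*C1 = -1. Solving gives C1 = -4, C2 = -9.

f = -4*exp(-2*x) - 9*x*exp(-2*x)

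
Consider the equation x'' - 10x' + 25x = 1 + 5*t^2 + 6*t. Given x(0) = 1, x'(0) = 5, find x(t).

Characteristic equation r² - 10r + 25 = 0 has discriminant (-10)² - 4·(25) = 0, so r = 5 is a repeated root.
Hence x_h = (C1 + C2*t)*exp(5*t).
For the particular solution try x_p = A0 + A1*t + A2*t^2. Substituting and matching coefficients of each power of t gives A0 = 23/125, A1 = 2/5, A2 = 1/5, so x_p = 23/125 + t^2/5 + 2*t/5.
General solution: x = 23/125 + t^2/5 + 2*t/5 + C1*exp(5*t) + C2*t*exp(5*t).
Apply the initial conditions: x(0) = 23/125 + C1 = 1 and x'(0) = 2/5 + C2 + 5*C1 = 5. Solving gives C1 = 102/125, C2 = 13/25.

x = 23/125 + t**2/5 + 2*t/5 + 102*exp(5*t)/125 + 13*t*exp(5*t)/25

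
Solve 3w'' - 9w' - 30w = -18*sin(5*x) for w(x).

w = -9*cos(5*x)/145 + 21*sin(5*x)/145 + C1*exp(-2*x) + C2*exp(5*x)

Divide through by 3: w'' - 3w' - 10w = -6*sin(5*x).
Characteristic equation r² - 3r - 10 = 0 factors as (r + 2)(r - 5) = 0, so r = -2, 5.
Hence w_h = C1*exp(-2*x) + C2*exp(5*x).
Try w_p = A*cos(5*x) + B*sin(5*x). Substituting and equating the coefficients of cos(5x) and sin(5x) gives A = -9/145, B = 21/145, so w_p = -9*cos(5*x)/145 + 21*sin(5*x)/145.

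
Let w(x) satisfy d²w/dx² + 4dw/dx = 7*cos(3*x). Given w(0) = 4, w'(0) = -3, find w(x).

w = 13/4 - 7*cos(3*x)/25 + 28*sin(3*x)/75 + 103*exp(-4*x)/100

Characteristic equation r² + 4r = 0 factors as (r + 4)r = 0, so r = -4, 0.
Hence w_h = C1*exp(-4*x) + C2.
Try w_p = A*cos(3*x) + B*sin(3*x). Substituting and equating the coefficients of cos(3x) and sin(3x) gives A = -7/25, B = 28/75, so w_p = -7*cos(3*x)/25 + 28*sin(3*x)/75.
General solution: w = C2 - 7*cos(3*x)/25 + 28*sin(3*x)/75 + C1*exp(-4*x).
Apply the initial conditions: w(0) = -7/25 + C1 + C2 = 4 and w'(0) = 28/25 - 4*C1 = -3. Solving gives C1 = 103/100, C2 = 13/4.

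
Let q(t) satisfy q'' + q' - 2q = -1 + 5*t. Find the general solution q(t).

q = -3/4 - 5*t/2 + C1*exp(-2*t) + C2*exp(t)

Characteristic equation r² + r - 2 = 0 factors as (r + 2)(r - 1) = 0, so r = -2, 1.
Hence q_h = C1*exp(-2*t) + C2*exp(t).
For the particular solution try q_p = A0 + A1*t. Substituting and matching coefficients of each power of t gives A0 = -3/4, A1 = -5/2, so q_p = -3/4 - 5*t/2.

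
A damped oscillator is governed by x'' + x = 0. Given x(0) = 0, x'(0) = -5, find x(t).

x = -5*sin(t)

Characteristic equation r² + 1 = 0 has discriminant (0)² - 4·(1) = -4 < 0, so r = ± i.
Hence x_h = C1*cos(t) + C2*sin(t).
Apply the initial conditions: x(0) = C1 = 0 and x'(0) = C2 = -5. Solving gives C1 = 0, C2 = -5.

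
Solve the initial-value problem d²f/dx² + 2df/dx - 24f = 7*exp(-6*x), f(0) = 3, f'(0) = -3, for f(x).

Characteristic equation r² + 2r - 24 = 0 factors as (r - 4)(r + 6) = 0, so r = 4, -6.
Hence f_h = C1*exp(4*x) + C2*exp(-6*x).
Since exp(-6*x) solves the homogeneous equation (r = -6 is a root of multiplicity 1), multiply the trial by x. Try f_p = A*x*exp(-6*x). Substituting into the equation and dividing by exp(-6*x) gives A = -7/10, so f_p = -7*x*exp(-6*x)/10.
General solution: f = C1*exp(4*x) + C2*exp(-6*x) - 7*x*exp(-6*x)/10.
Apply the initial conditions: f(0) = C1 + C2 = 3 and f'(0) = -7/10 - 6*C2 + 4*C1 = -3. Solving gives C1 = 157/100, C2 = 143/100.

f = 143*exp(-6*x)/100 + 157*exp(4*x)/100 - 7*x*exp(-6*x)/10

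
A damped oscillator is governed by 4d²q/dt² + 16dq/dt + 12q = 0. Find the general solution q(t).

q = C1*exp(-t) + C2*exp(-3*t)

Divide through by 4: q'' + 4q' + 3q = 0.
Characteristic equation r² + 4r + 3 = 0 factors as (r + 1)(r + 3) = 0, so r = -1, -3.
Hence q_h = C1*exp(-t) + C2*exp(-3*t).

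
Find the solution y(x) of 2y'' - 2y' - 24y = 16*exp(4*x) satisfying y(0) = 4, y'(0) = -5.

y = 41*exp(4*x)/49 + 155*exp(-3*x)/49 + 8*x*exp(4*x)/7

Divide through by 2: y'' - y' - 12y = 8*exp(4*x).
Characteristic equation r² - r - 12 = 0 factors as (r + 3)(r - 4) = 0, so r = -3, 4.
Hence y_h = C1*exp(-3*x) + C2*exp(4*x).
Since exp(4*x) solves the homogeneous equation (r = 4 is a root of multiplicity 1), multiply the trial by x. Try y_p = A*x*exp(4*x). Substituting into the equation and dividing by exp(4*x) gives A = 8/7, so y_p = 8*x*exp(4*x)/7.
General solution: y = C1*exp(-3*x) + C2*exp(4*x) + 8*x*exp(4*x)/7.
Apply the initial conditions: y(0) = C1 + C2 = 4 and y'(0) = 8/7 - 3*C1 + 4*C2 = -5. Solving gives C1 = 155/49, C2 = 41/49.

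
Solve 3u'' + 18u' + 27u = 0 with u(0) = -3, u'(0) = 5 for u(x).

u = -3*exp(-3*x) - 4*x*exp(-3*x)

Divide through by 3: u'' + 6u' + 9u = 0.
Characteristic equation r² + 6r + 9 = 0 has discriminant (6)² - 4·(9) = 0, so r = -3 is a repeated root.
Hence u_h = (C1 + C2*x)*exp(-3*x).
Apply the initial conditions: u(0) = C1 = -3 and u'(0) = C2 - 3*C1 = 5. Solving gives C1 = -3, C2 = -4.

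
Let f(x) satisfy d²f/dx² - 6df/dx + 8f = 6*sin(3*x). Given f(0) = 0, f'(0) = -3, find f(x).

Characteristic equation r² - 6r + 8 = 0 factors as (r - 4)(r - 2) = 0, so r = 4, 2.
Hence f_h = C1*exp(4*x) + C2*exp(2*x).
Try f_p = A*cos(3*x) + B*sin(3*x). Substituting and equating the coefficients of cos(3x) and sin(3x) gives A = 108/325, B = -6/325, so f_p = -6*sin(3*x)/325 + 108*cos(3*x)/325.
General solution: f = -6*sin(3*x)/325 + 108*cos(3*x)/325 + C1*exp(4*x) + C2*exp(2*x).
Apply the initial conditions: f(0) = 108/325 + C1 + C2 = 0 and f'(0) = -18/325 + 2*C2 + 4*C1 = -3. Solving gives C1 = -57/50, C2 = 21/26.

f = -57*exp(4*x)/50 - 6*sin(3*x)/325 + 21*exp(2*x)/26 + 108*cos(3*x)/325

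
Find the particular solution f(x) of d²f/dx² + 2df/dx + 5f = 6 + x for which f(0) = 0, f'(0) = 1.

Characteristic equation r² + 2r + 5 = 0 has discriminant (2)² - 4·(5) = -16 < 0, so r = -1 ± 2i.
Hence f_h = C1*cos(2*x)*exp(-x) + C2*exp(-x)*sin(2*x).
For the particular solution try f_p = A0 + A1*x. Substituting and matching coefficients of each power of x gives A0 = 28/25, A1 = 1/5, so f_p = 28/25 + x/5.
General solution: f = 28/25 + x/5 + C1*cos(2*x)*exp(-x) + C2*exp(-x)*sin(2*x).
Apply the initial conditions: f(0) = 28/25 + C1 = 0 and f'(0) = 1/5 - C1 + 2*C2 = 1. Solving gives C1 = -28/25, C2 = -4/25.

f = 28/25 + x/5 - 28*cos(2*x)*exp(-x)/25 - 4*exp(-x)*sin(2*x)/25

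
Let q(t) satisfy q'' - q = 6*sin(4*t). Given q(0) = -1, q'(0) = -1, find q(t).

q = -12*exp(-t)/17 - 6*sin(4*t)/17 - 5*exp(t)/17

Characteristic equation r² - 1 = 0 factors as (r + 1)(r - 1) = 0, so r = -1, 1.
Hence q_h = C1*exp(-t) + C2*exp(t).
Try q_p = A*cos(4*t) + B*sin(4*t). Substituting and equating the coefficients of cos(4t) and sin(4t) gives A = 0, B = -6/17, so q_p = -6*sin(4*t)/17.
General solution: q = -6*sin(4*t)/17 + C1*exp(-t) + C2*exp(t).
Apply the initial conditions: q(0) = C1 + C2 = -1 and q'(0) = -24/17 + C2 - C1 = -1. Solving gives C1 = -12/17, C2 = -5/17.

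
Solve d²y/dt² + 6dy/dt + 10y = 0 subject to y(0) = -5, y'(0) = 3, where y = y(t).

y = -12*exp(-3*t)*sin(t) - 5*cos(t)*exp(-3*t)

Characteristic equation r² + 6r + 10 = 0 has discriminant (6)² - 4·(10) = -4 < 0, so r = -3 ± i.
Hence y_h = C1*cos(t)*exp(-3*t) + C2*exp(-3*t)*sin(t).
Apply the initial conditions: y(0) = C1 = -5 and y'(0) = C2 - 3*C1 = 3. Solving gives C1 = -5, C2 = -12.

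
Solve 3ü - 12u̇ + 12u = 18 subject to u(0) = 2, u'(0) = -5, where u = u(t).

u = 3/2 + exp(2*t)/2 - 6*t*exp(2*t)

Divide through by 3: u'' - 4u' + 4u = 6.
Characteristic equation r² - 4r + 4 = 0 has discriminant (-4)² - 4·(4) = 0, so r = 2 is a repeated root.
Hence u_h = (C1 + C2*t)*exp(2*t).
For the particular solution try u_p = A0. Substituting and matching coefficients of each power of t gives A0 = 3/2, so u_p = 3/2.
General solution: u = 3/2 + C1*exp(2*t) + C2*t*exp(2*t).
Apply the initial conditions: u(0) = 3/2 + C1 = 2 and u'(0) = C2 + 2*C1 = -5. Solving gives C1 = 1/2, C2 = -6.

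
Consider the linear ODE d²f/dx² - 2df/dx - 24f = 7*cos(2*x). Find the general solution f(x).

Characteristic equation r² - 2r - 24 = 0 factors as (r - 6)(r + 4) = 0, so r = 6, -4.
Hence f_h = C1*exp(6*x) + C2*exp(-4*x).
Try f_p = A*cos(2*x) + B*sin(2*x). Substituting and equating the coefficients of cos(2x) and sin(2x) gives A = -49/200, B = -7/200, so f_p = -49*cos(2*x)/200 - 7*sin(2*x)/200.

f = -49*cos(2*x)/200 - 7*sin(2*x)/200 + C1*exp(6*x) + C2*exp(-4*x)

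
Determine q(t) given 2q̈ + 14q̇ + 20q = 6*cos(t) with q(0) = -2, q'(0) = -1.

Divide through by 2: q'' + 7q' + 10q = 3*cos(t).
Characteristic equation r² + 7r + 10 = 0 factors as (r + 5)(r + 2) = 0, so r = -5, -2.
Hence q_h = C1*exp(-5*t) + C2*exp(-2*t).
Try q_p = A*cos(t) + B*sin(t). Substituting and equating the coefficients of cos(t) and sin(t) gives A = 27/130, B = 21/130, so q_p = 21*sin(t)/130 + 27*cos(t)/130.
General solution: q = 21*sin(t)/130 + 27*cos(t)/130 + C1*exp(-5*t) + C2*exp(-2*t).
Apply the initial conditions: q(0) = 27/130 + C1 + C2 = -2 and q'(0) = 21/130 - 5*C1 - 2*C2 = -1. Solving gives C1 = 145/78, C2 = -61/15.

q = -61*exp(-2*t)/15 + 21*sin(t)/130 + 27*cos(t)/130 + 145*exp(-5*t)/78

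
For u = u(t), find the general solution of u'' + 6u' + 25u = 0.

Characteristic equation r² + 6r + 25 = 0 has discriminant (6)² - 4·(25) = -64 < 0, so r = -3 ± 4i.
Hence u_h = C1*cos(4*t)*exp(-3*t) + C2*exp(-3*t)*sin(4*t).

u = C1*cos(4*t)*exp(-3*t) + C2*exp(-3*t)*sin(4*t)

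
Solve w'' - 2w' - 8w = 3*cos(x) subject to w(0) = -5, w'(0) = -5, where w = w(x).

Characteristic equation r² - 2r - 8 = 0 factors as (r - 4)(r + 2) = 0, so r = 4, -2.
Hence w_h = C1*exp(4*x) + C2*exp(-2*x).
Try w_p = A*cos(x) + B*sin(x). Substituting and equating the coefficients of cos(x) and sin(x) gives A = -27/85, B = -6/85, so w_p = -27*cos(x)/85 - 6*sin(x)/85.
General solution: w = -27*cos(x)/85 - 6*sin(x)/85 + C1*exp(4*x) + C2*exp(-2*x).
Apply the initial conditions: w(0) = -27/85 + C1 + C2 = -5 and w'(0) = -6/85 - 2*C2 + 4*C1 = -5. Solving gives C1 = -81/34, C2 = -23/10.

w = -81*exp(4*x)/34 - 27*cos(x)/85 - 23*exp(-2*x)/10 - 6*sin(x)/85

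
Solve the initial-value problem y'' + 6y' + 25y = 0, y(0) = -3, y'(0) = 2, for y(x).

y = -3*cos(4*x)*exp(-3*x) - 7*exp(-3*x)*sin(4*x)/4

Characteristic equation r² + 6r + 25 = 0 has discriminant (6)² - 4·(25) = -64 < 0, so r = -3 ± 4i.
Hence y_h = C1*cos(4*x)*exp(-3*x) + C2*exp(-3*x)*sin(4*x).
Apply the initial conditions: y(0) = C1 = -3 and y'(0) = -3*C1 + 4*C2 = 2. Solving gives C1 = -3, C2 = -7/4.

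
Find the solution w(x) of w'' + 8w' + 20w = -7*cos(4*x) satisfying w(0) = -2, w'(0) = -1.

Characteristic equation r² + 8r + 20 = 0 has discriminant (8)² - 4·(20) = -16 < 0, so r = -4 ± 2i.
Hence w_h = C1*cos(2*x)*exp(-4*x) + C2*exp(-4*x)*sin(2*x).
Try w_p = A*cos(4*x) + B*sin(4*x). Substituting and equating the coefficients of cos(4x) and sin(4x) gives A = -7/260, B = -14/65, so w_p = -14*sin(4*x)/65 - 7*cos(4*x)/260.
General solution: w = -14*sin(4*x)/65 - 7*cos(4*x)/260 + C1*cos(2*x)*exp(-4*x) + C2*exp(-4*x)*sin(2*x).
Apply the initial conditions: w(0) = -7/260 + C1 = -2 and w'(0) = -56/65 - 4*C1 + 2*C2 = -1. Solving gives C1 = -513/260, C2 = -261/65.

w = -14*sin(4*x)/65 - 7*cos(4*x)/260 - 513*cos(2*x)*exp(-4*x)/260 - 261*exp(-4*x)*sin(2*x)/65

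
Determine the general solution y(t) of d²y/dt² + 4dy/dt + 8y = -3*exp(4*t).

Characteristic equation r² + 4r + 8 = 0 has discriminant (4)² - 4·(8) = -16 < 0, so r = -2 ± 2i.
Hence y_h = C1*cos(2*t)*exp(-2*t) + C2*exp(-2*t)*sin(2*t).
Try y_p = A*exp(4*t). Substituting into the equation and dividing by exp(4*t) gives A = -3/40, so y_p = -3*exp(4*t)/40.

y = -3*exp(4*t)/40 + C1*cos(2*t)*exp(-2*t) + C2*exp(-2*t)*sin(2*t)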